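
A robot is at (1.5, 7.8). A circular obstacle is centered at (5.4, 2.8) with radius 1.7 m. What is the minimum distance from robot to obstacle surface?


center_dist = sqrt((1.5-5.4)^2 + (7.8-2.8)^2)
= sqrt(15.21 + 25.0)
= 6.3411
min_dist = center_dist - radius = 6.3411 - 1.7 = 4.6411 m


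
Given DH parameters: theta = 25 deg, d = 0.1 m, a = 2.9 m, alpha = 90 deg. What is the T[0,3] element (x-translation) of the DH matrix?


T[0,3] = a * cos(theta)
= 2.9 * cos(25 deg)
= 2.9 * 0.9063
= 2.6283


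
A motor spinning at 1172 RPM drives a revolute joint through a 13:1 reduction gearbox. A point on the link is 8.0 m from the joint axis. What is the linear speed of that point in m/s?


omega_motor = 1172 * 2*pi/60 = 122.7316 rad/s
omega_joint = omega_motor / 13 = 9.4409 rad/s
v = omega_joint * r = 9.4409 * 8.0
= 75.5271 m/s


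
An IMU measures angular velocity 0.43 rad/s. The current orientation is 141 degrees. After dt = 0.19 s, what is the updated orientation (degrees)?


delta_theta = w * dt = 0.43 * 0.19 = 0.0817 rad
= 4.6811 deg
theta_new = 141 + 4.6811 = 145.6811 deg


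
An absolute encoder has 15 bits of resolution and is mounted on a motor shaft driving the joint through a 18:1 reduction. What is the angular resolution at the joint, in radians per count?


counts = 2^15 = 32768
effective counts at joint = 32768 * 18 = 589824
resolution = 2*pi / 589824
= 1.0653e-05 rad/count


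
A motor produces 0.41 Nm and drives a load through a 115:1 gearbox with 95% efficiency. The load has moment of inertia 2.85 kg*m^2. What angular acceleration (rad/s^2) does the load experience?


tau_out = tau_motor * N * eta
= 0.41 * 115 * 0.95 = 44.7925 Nm
alpha = tau_out / I = 44.7925 / 2.85
= 15.7167 rad/s^2


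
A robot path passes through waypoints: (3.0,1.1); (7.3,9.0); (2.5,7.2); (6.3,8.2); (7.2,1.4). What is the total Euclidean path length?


Segment lengths:
  seg1 = sqrt((4.3)^2 + (7.9)^2) = 8.9944
  seg2 = sqrt((-4.8)^2 + (-1.8)^2) = 5.1264
  seg3 = sqrt((3.8)^2 + (1.0)^2) = 3.9294
  seg4 = sqrt((0.9)^2 + (-6.8)^2) = 6.8593
Total = 24.9095


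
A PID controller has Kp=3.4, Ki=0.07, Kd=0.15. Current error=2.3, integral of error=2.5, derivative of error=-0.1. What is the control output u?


u = Kp*e + Ki*int(e) + Kd*de/dt
= 3.4*2.3 + 0.07*2.5 + 0.15*(-0.1)
= 7.82 + 0.175 + -0.015
= 7.98


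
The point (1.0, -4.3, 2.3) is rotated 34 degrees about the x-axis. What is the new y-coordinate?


Rotation about x-axis: y' = y*cos(theta) - z*sin(theta)
= -4.3 * 0.829 - 2.3 * 0.5592
= -4.851


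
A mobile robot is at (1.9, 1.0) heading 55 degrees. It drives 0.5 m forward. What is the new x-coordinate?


x_new = x0 + d*cos(theta)
= 1.9 + 0.5*cos(55)
= 1.9 + 0.2868
= 2.1868


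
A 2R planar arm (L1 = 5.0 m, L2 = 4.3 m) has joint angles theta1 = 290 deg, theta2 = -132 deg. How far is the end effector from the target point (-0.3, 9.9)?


End effector via forward kinematics:
x = L1*cos(t1) + L2*cos(t1+t2) = -2.2768
y = L1*sin(t1) + L2*sin(t1+t2) = -3.0877
Distance to target:
d = sqrt((-0.3 - -2.2768)^2 + (9.9 - -3.0877)^2)
= sqrt(3.9077 + 168.6792)
= 13.1372 m


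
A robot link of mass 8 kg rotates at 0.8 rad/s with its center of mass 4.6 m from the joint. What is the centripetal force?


F = m * omega^2 * r
= 8 * 0.8^2 * 4.6
= 8 * 0.64 * 4.6
= 23.552 N


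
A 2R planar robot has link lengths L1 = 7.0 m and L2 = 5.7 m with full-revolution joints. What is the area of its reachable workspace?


r_max = L1 + L2 = 12.7 m
r_min = |L1 - L2| = 1.3 m
Area = pi*(r_max^2 - r_min^2)
= pi*(161.29 - 1.69)
= pi * 159.6
= 501.3982 m^2


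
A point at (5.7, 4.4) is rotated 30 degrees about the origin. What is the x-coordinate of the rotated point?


x' = x*cos(theta) - y*sin(theta)
cos(30 deg) = 0.866, sin(30 deg) = 0.5
x' = 5.7 * 0.866 - 4.4 * 0.5
= 4.9363 - 2.2
= 2.7363


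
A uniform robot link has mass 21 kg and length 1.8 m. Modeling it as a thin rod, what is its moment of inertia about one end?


I = (1/3) * m * L^2
= (1/3) * 21 * 1.8^2
= 0.333333 * 21 * 3.24
= 22.68 kg*m^2


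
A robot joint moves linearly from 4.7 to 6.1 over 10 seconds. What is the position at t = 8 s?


s = t/T = 8/10 = 0.8
p(t) = p0 + (pf-p0)*s
= 4.7 + (6.1 - 4.7) * 0.8
= 5.82


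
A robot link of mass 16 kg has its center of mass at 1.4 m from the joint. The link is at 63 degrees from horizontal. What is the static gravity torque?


tau = m*g*L*cos(angle)
= 16 * 9.81 * 1.4 * cos(63 deg)
= 16 * 9.81 * 1.4 * 0.454
= 99.7617 Nm


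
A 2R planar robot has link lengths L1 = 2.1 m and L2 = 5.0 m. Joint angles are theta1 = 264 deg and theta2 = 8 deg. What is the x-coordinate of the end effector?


Convert angles to radians: theta1 = 4.6077, theta2 = 0.1396
x = L1*cos(theta1) + L2*cos(theta1+theta2)
x = -0.2195 + 0.1745
x = -0.045


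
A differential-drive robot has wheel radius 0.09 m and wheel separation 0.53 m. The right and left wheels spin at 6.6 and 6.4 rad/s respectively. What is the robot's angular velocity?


vR = r*wR = 0.09*6.6 = 0.594 m/s
vL = r*wL = 0.09*6.4 = 0.576 m/s
v = (vR+vL)/2 = 0.585 m/s
omega = (vR-vL)/L = 0.034 rad/s
angular velocity = 0.034 rad/s


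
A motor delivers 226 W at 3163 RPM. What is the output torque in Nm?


omega = 3163 * 2*pi/60 = 331.2286 rad/s
tau = P / omega = 226 / 331.2286
= 0.6823 Nm


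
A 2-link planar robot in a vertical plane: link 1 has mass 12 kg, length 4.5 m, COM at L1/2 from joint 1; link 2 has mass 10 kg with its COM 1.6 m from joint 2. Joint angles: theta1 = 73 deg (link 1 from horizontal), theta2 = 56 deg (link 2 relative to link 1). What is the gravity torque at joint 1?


Horizontal distance from joint 1 to link-1 COM:
  x_c1 = (L1/2)*cos(t1) = 2.25 * 0.2924 = 0.6578 m
Horizontal distance from joint 1 to link-2 COM:
  x_c2 = L1*cos(t1) + Lc2*cos(t1+t2)
       = 4.5*0.2924 + 1.6*-0.6293 = 0.3088 m
tau1 = m1*g*x_c1 + m2*g*x_c2
     = 12*9.81*0.6578 + 10*9.81*0.3088
     = 77.4405 + 30.2894
     = 107.7299 Nm


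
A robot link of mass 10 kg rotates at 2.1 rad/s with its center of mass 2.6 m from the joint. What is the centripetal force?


F = m * omega^2 * r
= 10 * 2.1^2 * 2.6
= 10 * 4.41 * 2.6
= 114.66 N


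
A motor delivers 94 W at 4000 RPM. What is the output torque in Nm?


omega = 4000 * 2*pi/60 = 418.879 rad/s
tau = P / omega = 94 / 418.879
= 0.2244 Nm


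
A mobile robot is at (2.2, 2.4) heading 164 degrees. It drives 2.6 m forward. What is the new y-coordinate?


y_new = y0 + d*sin(theta)
= 2.4 + 2.6*sin(164)
= 2.4 + 0.7167
= 3.1167


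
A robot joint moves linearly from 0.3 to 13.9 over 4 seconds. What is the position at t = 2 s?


s = t/T = 2/4 = 0.5
p(t) = p0 + (pf-p0)*s
= 0.3 + (13.9 - 0.3) * 0.5
= 7.1


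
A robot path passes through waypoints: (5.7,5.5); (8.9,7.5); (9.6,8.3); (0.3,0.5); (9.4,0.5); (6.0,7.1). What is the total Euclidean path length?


Segment lengths:
  seg1 = sqrt((3.2)^2 + (2.0)^2) = 3.7736
  seg2 = sqrt((0.7)^2 + (0.8)^2) = 1.063
  seg3 = sqrt((-9.3)^2 + (-7.8)^2) = 12.138
  seg4 = sqrt((9.1)^2 + (0.0)^2) = 9.1
  seg5 = sqrt((-3.4)^2 + (6.6)^2) = 7.4243
Total = 33.4988


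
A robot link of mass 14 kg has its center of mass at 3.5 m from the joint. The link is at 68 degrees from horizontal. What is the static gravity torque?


tau = m*g*L*cos(angle)
= 14 * 9.81 * 3.5 * cos(68 deg)
= 14 * 9.81 * 3.5 * 0.3746
= 180.0696 Nm


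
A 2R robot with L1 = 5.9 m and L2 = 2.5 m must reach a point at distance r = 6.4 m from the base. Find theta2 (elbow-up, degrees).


cos(theta2) = (r^2 - L1^2 - L2^2) / (2*L1*L2)
cos(theta2) = (40.96 - 34.81 - 6.25) / 29.5
cos(theta2) = -0.00339
theta2 = 90.1942 degrees


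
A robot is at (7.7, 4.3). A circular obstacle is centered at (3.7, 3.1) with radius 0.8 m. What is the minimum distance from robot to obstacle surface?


center_dist = sqrt((7.7-3.7)^2 + (4.3-3.1)^2)
= sqrt(16.0 + 1.44)
= 4.1761
min_dist = center_dist - radius = 4.1761 - 0.8 = 3.3761 m


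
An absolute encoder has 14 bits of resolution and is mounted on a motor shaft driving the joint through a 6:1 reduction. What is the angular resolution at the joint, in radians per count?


counts = 2^14 = 16384
effective counts at joint = 16384 * 6 = 98304
resolution = 2*pi / 98304
= 6.3916e-05 rad/count


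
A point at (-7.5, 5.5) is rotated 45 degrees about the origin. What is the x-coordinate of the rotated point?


x' = x*cos(theta) - y*sin(theta)
cos(45 deg) = 0.7071, sin(45 deg) = 0.7071
x' = -7.5 * 0.7071 - 5.5 * 0.7071
= -5.3033 - 3.8891
= -9.1924


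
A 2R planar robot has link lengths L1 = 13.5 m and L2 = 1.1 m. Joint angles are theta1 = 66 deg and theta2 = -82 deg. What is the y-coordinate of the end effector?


Convert angles to radians: theta1 = 1.1519, theta2 = -1.4312
y = L1*sin(theta1) + L2*sin(theta1+theta2)
y = 12.3329 + -0.3032
y = 12.0297


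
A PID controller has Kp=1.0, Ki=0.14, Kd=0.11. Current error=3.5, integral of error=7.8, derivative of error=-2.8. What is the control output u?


u = Kp*e + Ki*int(e) + Kd*de/dt
= 1.0*3.5 + 0.14*7.8 + 0.11*(-2.8)
= 3.5 + 1.092 + -0.308
= 4.284


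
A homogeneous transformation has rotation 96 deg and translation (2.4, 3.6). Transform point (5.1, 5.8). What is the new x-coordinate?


x' = cos(theta)*px - sin(theta)*py + tx
= -0.1045*5.1 - 0.9945*5.8 + 2.4
= -3.9013


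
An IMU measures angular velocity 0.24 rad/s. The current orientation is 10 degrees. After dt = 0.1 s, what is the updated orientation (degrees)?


delta_theta = w * dt = 0.24 * 0.1 = 0.024 rad
= 1.3751 deg
theta_new = 10 + 1.3751 = 11.3751 deg


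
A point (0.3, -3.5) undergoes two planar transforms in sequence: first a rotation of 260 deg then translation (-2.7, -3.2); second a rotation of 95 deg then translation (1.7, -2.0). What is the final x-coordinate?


After transform 1:
x1 = cos(260)*0.3 - sin(260)*-3.5 + -2.7 = -6.1989
y1 = sin(260)*0.3 + cos(260)*-3.5 + -3.2 = -2.8877
After transform 2:
x2 = cos(95)*-6.1989 - sin(95)*-2.8877 + 1.7
= 5.117


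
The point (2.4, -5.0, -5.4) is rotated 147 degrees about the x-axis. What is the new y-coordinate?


Rotation about x-axis: y' = y*cos(theta) - z*sin(theta)
= -5.0 * -0.8387 - -5.4 * 0.5446
= 7.1344


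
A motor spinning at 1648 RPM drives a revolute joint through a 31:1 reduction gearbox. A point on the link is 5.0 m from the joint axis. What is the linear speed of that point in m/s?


omega_motor = 1648 * 2*pi/60 = 172.5782 rad/s
omega_joint = omega_motor / 31 = 5.567 rad/s
v = omega_joint * r = 5.567 * 5.0
= 27.8352 m/s


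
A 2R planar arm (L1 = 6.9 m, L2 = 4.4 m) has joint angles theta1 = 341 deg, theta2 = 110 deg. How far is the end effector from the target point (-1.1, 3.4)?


End effector via forward kinematics:
x = L1*cos(t1) + L2*cos(t1+t2) = 6.4473
y = L1*sin(t1) + L2*sin(t1+t2) = 2.1529
Distance to target:
d = sqrt((-1.1 - 6.4473)^2 + (3.4 - 2.1529)^2)
= sqrt(56.9615 + 1.5552)
= 7.6496 m


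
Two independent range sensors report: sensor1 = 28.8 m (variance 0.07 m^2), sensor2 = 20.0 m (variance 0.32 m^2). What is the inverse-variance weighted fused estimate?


w1 = (1/var1) / (1/var1 + 1/var2)
   = 14.2857 / (14.2857 + 3.125) = 0.8205
w2 = 1 - w1 = 0.1795
fused = w1*s1 + w2*s2 = 23.6308 + 3.5897
= 27.2205 m


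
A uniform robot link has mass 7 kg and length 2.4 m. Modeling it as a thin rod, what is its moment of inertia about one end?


I = (1/3) * m * L^2
= (1/3) * 7 * 2.4^2
= 0.333333 * 7 * 5.76
= 13.44 kg*m^2


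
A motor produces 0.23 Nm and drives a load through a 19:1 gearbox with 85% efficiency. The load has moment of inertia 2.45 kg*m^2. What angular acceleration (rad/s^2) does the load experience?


tau_out = tau_motor * N * eta
= 0.23 * 19 * 0.85 = 3.7145 Nm
alpha = tau_out / I = 3.7145 / 2.45
= 1.5161 rad/s^2


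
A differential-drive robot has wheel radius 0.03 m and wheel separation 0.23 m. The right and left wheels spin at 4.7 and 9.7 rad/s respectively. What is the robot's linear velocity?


vR = r*wR = 0.03*4.7 = 0.141 m/s
vL = r*wL = 0.03*9.7 = 0.291 m/s
v = (vR+vL)/2 = 0.216 m/s
omega = (vR-vL)/L = -0.6522 rad/s
linear velocity = 0.216 m/s


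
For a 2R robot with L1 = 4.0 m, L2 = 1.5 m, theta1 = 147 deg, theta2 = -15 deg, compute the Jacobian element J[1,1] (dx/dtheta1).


J[1,1] = -L1*sin(t1) - L2*sin(t1+t2)
= -4.0*sin(147) - 1.5*sin(132)
= -3.2933


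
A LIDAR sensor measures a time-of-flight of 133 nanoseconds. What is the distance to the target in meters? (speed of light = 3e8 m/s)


tof = 133 ns = 1.33e-07 s
dist = c * tof / 2
= 3e8 * 1.33e-07 / 2
= 19.95 m


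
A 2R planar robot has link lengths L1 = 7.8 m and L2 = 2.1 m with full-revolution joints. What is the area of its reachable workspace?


r_max = L1 + L2 = 9.9 m
r_min = |L1 - L2| = 5.7 m
Area = pi*(r_max^2 - r_min^2)
= pi*(98.01 - 32.49)
= pi * 65.52
= 205.8372 m^2


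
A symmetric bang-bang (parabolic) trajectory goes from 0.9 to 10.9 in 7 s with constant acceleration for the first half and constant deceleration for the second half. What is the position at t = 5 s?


Symmetric rest-to-rest: each phase covers (pf-p0)/2 in time T/2. 0.5*a*(T/2)^2 = (pf-p0)/2 => a = 4*(pf-p0)/T^2
a = 4*(10.9-0.9)/7^2 = 0.8163
t = 5 is in the deceleration phase (t > T/2).
p = pf - 0.5*a*(T-t)^2 = 10.9 - 0.5*0.8163*2^2
= 9.2673


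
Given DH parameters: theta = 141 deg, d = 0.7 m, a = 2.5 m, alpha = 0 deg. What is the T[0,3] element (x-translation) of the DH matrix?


T[0,3] = a * cos(theta)
= 2.5 * cos(141 deg)
= 2.5 * -0.7771
= -1.9429


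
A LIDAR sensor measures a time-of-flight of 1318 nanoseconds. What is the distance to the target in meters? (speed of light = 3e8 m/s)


tof = 1318 ns = 1.318e-06 s
dist = c * tof / 2
= 3e8 * 1.318e-06 / 2
= 197.7 m


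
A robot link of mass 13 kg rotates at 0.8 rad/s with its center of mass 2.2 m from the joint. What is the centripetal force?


F = m * omega^2 * r
= 13 * 0.8^2 * 2.2
= 13 * 0.64 * 2.2
= 18.304 N


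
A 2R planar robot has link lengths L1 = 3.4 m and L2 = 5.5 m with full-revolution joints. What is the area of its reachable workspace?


r_max = L1 + L2 = 8.9 m
r_min = |L1 - L2| = 2.1 m
Area = pi*(r_max^2 - r_min^2)
= pi*(79.21 - 4.41)
= pi * 74.8
= 234.9911 m^2


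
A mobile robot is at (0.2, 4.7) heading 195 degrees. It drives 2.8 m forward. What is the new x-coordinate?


x_new = x0 + d*cos(theta)
= 0.2 + 2.8*cos(195)
= 0.2 + -2.7046
= -2.5046


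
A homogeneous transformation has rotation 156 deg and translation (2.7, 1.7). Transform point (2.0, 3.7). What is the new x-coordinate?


x' = cos(theta)*px - sin(theta)*py + tx
= -0.9135*2.0 - 0.4067*3.7 + 2.7
= -0.632


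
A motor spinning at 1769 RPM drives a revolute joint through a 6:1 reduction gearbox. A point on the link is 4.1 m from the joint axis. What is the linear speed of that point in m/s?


omega_motor = 1769 * 2*pi/60 = 185.2492 rad/s
omega_joint = omega_motor / 6 = 30.8749 rad/s
v = omega_joint * r = 30.8749 * 4.1
= 126.587 m/s


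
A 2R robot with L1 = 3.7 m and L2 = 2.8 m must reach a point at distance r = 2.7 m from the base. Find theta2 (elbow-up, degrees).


cos(theta2) = (r^2 - L1^2 - L2^2) / (2*L1*L2)
cos(theta2) = (7.29 - 13.69 - 7.84) / 20.72
cos(theta2) = -0.687259
theta2 = 133.4135 degrees


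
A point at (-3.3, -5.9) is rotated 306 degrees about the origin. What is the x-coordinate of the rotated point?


x' = x*cos(theta) - y*sin(theta)
cos(306 deg) = 0.5878, sin(306 deg) = -0.809
x' = -3.3 * 0.5878 - -5.9 * -0.809
= -1.9397 - 4.7732
= -6.7129


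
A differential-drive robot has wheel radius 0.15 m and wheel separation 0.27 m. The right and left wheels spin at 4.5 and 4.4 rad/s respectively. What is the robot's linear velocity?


vR = r*wR = 0.15*4.5 = 0.675 m/s
vL = r*wL = 0.15*4.4 = 0.66 m/s
v = (vR+vL)/2 = 0.6675 m/s
omega = (vR-vL)/L = 0.0556 rad/s
linear velocity = 0.6675 m/s


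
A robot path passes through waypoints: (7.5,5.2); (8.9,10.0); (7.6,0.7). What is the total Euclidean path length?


Segment lengths:
  seg1 = sqrt((1.4)^2 + (4.8)^2) = 5.0
  seg2 = sqrt((-1.3)^2 + (-9.3)^2) = 9.3904
Total = 14.3904


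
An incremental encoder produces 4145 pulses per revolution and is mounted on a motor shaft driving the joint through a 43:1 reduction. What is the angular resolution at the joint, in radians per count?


counts per rev = 4145
effective counts at joint = 4145 * 43 = 178235
resolution = 2*pi / 178235
= 3.5252e-05 rad/count


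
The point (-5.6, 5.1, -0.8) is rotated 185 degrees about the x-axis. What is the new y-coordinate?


Rotation about x-axis: y' = y*cos(theta) - z*sin(theta)
= 5.1 * -0.9962 - -0.8 * -0.0872
= -5.1503


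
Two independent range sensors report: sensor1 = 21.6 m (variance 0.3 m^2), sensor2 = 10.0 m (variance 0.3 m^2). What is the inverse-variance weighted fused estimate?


w1 = (1/var1) / (1/var1 + 1/var2)
   = 3.3333 / (3.3333 + 3.3333) = 0.5
w2 = 1 - w1 = 0.5
fused = w1*s1 + w2*s2 = 10.8 + 5.0
= 15.8 m


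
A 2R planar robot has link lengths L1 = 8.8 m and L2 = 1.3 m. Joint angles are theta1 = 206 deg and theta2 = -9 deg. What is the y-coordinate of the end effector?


Convert angles to radians: theta1 = 3.5954, theta2 = -0.1571
y = L1*sin(theta1) + L2*sin(theta1+theta2)
y = -3.8577 + -0.3801
y = -4.2377


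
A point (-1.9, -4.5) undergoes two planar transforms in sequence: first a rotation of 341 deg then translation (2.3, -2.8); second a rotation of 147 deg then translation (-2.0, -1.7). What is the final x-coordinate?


After transform 1:
x1 = cos(341)*-1.9 - sin(341)*-4.5 + 2.3 = -0.9615
y1 = sin(341)*-1.9 + cos(341)*-4.5 + -2.8 = -6.4363
After transform 2:
x2 = cos(147)*-0.9615 - sin(147)*-6.4363 + -2.0
= 2.3119


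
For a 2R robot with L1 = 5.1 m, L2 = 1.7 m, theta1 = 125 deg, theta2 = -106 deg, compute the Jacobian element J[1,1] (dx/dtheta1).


J[1,1] = -L1*sin(t1) - L2*sin(t1+t2)
= -5.1*sin(125) - 1.7*sin(19)
= -4.7311


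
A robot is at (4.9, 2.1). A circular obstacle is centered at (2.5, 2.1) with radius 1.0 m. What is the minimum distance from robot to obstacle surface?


center_dist = sqrt((4.9-2.5)^2 + (2.1-2.1)^2)
= sqrt(5.76 + 0.0)
= 2.4
min_dist = center_dist - radius = 2.4 - 1.0 = 1.4 m


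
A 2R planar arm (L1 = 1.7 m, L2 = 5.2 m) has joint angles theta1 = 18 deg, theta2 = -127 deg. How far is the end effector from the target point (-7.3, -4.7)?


End effector via forward kinematics:
x = L1*cos(t1) + L2*cos(t1+t2) = -0.0762
y = L1*sin(t1) + L2*sin(t1+t2) = -4.3914
Distance to target:
d = sqrt((-7.3 - -0.0762)^2 + (-4.7 - -4.3914)^2)
= sqrt(52.1839 + 0.0953)
= 7.2304 m


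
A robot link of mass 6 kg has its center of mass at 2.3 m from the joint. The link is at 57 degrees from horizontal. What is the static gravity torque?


tau = m*g*L*cos(angle)
= 6 * 9.81 * 2.3 * cos(57 deg)
= 6 * 9.81 * 2.3 * 0.5446
= 73.7321 Nm


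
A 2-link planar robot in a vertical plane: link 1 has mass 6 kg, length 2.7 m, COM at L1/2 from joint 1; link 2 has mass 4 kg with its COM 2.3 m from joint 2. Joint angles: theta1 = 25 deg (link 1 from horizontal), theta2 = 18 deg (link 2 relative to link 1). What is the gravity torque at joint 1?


Horizontal distance from joint 1 to link-1 COM:
  x_c1 = (L1/2)*cos(t1) = 1.35 * 0.9063 = 1.2235 m
Horizontal distance from joint 1 to link-2 COM:
  x_c2 = L1*cos(t1) + Lc2*cos(t1+t2)
       = 2.7*0.9063 + 2.3*0.7314 = 4.1291 m
tau1 = m1*g*x_c1 + m2*g*x_c2
     = 6*9.81*1.2235 + 4*9.81*4.1291
     = 72.0161 + 162.0276
     = 234.0438 Nm


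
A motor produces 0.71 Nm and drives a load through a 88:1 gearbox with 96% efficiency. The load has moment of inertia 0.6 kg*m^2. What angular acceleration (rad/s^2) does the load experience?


tau_out = tau_motor * N * eta
= 0.71 * 88 * 0.96 = 59.9808 Nm
alpha = tau_out / I = 59.9808 / 0.6
= 99.968 rad/s^2


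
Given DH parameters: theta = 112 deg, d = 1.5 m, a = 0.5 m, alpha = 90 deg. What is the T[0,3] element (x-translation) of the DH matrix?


T[0,3] = a * cos(theta)
= 0.5 * cos(112 deg)
= 0.5 * -0.3746
= -0.1873


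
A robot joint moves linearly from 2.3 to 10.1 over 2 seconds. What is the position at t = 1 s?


s = t/T = 1/2 = 0.5
p(t) = p0 + (pf-p0)*s
= 2.3 + (10.1 - 2.3) * 0.5
= 6.2


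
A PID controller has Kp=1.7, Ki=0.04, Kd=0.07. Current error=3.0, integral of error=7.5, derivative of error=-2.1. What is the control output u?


u = Kp*e + Ki*int(e) + Kd*de/dt
= 1.7*3.0 + 0.04*7.5 + 0.07*(-2.1)
= 5.1 + 0.3 + -0.147
= 5.253


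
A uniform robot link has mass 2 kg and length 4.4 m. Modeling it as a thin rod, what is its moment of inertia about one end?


I = (1/3) * m * L^2
= (1/3) * 2 * 4.4^2
= 0.333333 * 2 * 19.36
= 12.9067 kg*m^2


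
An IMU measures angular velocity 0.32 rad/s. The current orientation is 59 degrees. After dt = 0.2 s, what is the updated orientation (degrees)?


delta_theta = w * dt = 0.32 * 0.2 = 0.064 rad
= 3.6669 deg
theta_new = 59 + 3.6669 = 62.6669 deg


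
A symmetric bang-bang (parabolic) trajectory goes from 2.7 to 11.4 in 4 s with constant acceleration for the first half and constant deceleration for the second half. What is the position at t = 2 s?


Symmetric rest-to-rest: each phase covers (pf-p0)/2 in time T/2. 0.5*a*(T/2)^2 = (pf-p0)/2 => a = 4*(pf-p0)/T^2
a = 4*(11.4-2.7)/4^2 = 2.175
t = 2 is in the acceleration phase (t <= T/2).
p = p0 + 0.5*a*t^2 = 2.7 + 0.5*2.175*2^2
= 7.05


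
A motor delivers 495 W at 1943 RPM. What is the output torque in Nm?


omega = 1943 * 2*pi/60 = 203.4705 rad/s
tau = P / omega = 495 / 203.4705
= 2.4328 Nm


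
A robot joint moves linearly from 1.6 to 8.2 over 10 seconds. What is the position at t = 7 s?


s = t/T = 7/10 = 0.7
p(t) = p0 + (pf-p0)*s
= 1.6 + (8.2 - 1.6) * 0.7
= 6.22


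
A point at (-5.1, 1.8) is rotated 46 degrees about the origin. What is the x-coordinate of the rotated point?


x' = x*cos(theta) - y*sin(theta)
cos(46 deg) = 0.6947, sin(46 deg) = 0.7193
x' = -5.1 * 0.6947 - 1.8 * 0.7193
= -3.5428 - 1.2948
= -4.8376


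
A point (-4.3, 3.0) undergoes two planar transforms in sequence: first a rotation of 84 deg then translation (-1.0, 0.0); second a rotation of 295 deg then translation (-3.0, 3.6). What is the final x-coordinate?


After transform 1:
x1 = cos(84)*-4.3 - sin(84)*3.0 + -1.0 = -4.433
y1 = sin(84)*-4.3 + cos(84)*3.0 + 0.0 = -3.9629
After transform 2:
x2 = cos(295)*-4.433 - sin(295)*-3.9629 + -3.0
= -8.4651


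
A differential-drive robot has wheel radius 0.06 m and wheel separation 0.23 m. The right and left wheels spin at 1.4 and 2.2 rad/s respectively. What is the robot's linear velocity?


vR = r*wR = 0.06*1.4 = 0.084 m/s
vL = r*wL = 0.06*2.2 = 0.132 m/s
v = (vR+vL)/2 = 0.108 m/s
omega = (vR-vL)/L = -0.2087 rad/s
linear velocity = 0.108 m/s


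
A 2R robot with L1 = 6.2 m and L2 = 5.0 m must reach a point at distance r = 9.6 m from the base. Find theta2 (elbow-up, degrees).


cos(theta2) = (r^2 - L1^2 - L2^2) / (2*L1*L2)
cos(theta2) = (92.16 - 38.44 - 25.0) / 62.0
cos(theta2) = 0.463226
theta2 = 62.4045 degrees


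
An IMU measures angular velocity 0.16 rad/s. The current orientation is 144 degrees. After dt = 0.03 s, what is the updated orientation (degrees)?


delta_theta = w * dt = 0.16 * 0.03 = 0.0048 rad
= 0.275 deg
theta_new = 144 + 0.275 = 144.275 deg


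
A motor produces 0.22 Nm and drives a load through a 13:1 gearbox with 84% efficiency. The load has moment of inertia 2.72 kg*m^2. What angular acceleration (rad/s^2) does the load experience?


tau_out = tau_motor * N * eta
= 0.22 * 13 * 0.84 = 2.4024 Nm
alpha = tau_out / I = 2.4024 / 2.72
= 0.8832 rad/s^2


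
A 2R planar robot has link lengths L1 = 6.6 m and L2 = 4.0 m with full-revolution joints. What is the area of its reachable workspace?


r_max = L1 + L2 = 10.6 m
r_min = |L1 - L2| = 2.6 m
Area = pi*(r_max^2 - r_min^2)
= pi*(112.36 - 6.76)
= pi * 105.6
= 331.7522 m^2


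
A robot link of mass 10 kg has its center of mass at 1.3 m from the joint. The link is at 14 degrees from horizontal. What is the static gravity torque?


tau = m*g*L*cos(angle)
= 10 * 9.81 * 1.3 * cos(14 deg)
= 10 * 9.81 * 1.3 * 0.9703
= 123.7418 Nm


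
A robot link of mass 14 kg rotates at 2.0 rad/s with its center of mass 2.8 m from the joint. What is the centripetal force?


F = m * omega^2 * r
= 14 * 2.0^2 * 2.8
= 14 * 4.0 * 2.8
= 156.8 N


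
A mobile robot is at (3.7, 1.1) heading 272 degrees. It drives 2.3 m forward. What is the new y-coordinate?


y_new = y0 + d*sin(theta)
= 1.1 + 2.3*sin(272)
= 1.1 + -2.2986
= -1.1986


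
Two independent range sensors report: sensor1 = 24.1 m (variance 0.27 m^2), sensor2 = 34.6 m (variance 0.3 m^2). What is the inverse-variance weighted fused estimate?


w1 = (1/var1) / (1/var1 + 1/var2)
   = 3.7037 / (3.7037 + 3.3333) = 0.5263
w2 = 1 - w1 = 0.4737
fused = w1*s1 + w2*s2 = 12.6842 + 16.3895
= 29.0737 m


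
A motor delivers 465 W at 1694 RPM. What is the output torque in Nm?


omega = 1694 * 2*pi/60 = 177.3953 rad/s
tau = P / omega = 465 / 177.3953
= 2.6213 Nm


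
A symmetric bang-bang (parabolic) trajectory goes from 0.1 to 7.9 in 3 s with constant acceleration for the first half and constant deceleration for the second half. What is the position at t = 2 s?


Symmetric rest-to-rest: each phase covers (pf-p0)/2 in time T/2. 0.5*a*(T/2)^2 = (pf-p0)/2 => a = 4*(pf-p0)/T^2
a = 4*(7.9-0.1)/3^2 = 3.4667
t = 2 is in the deceleration phase (t > T/2).
p = pf - 0.5*a*(T-t)^2 = 7.9 - 0.5*3.4667*1^2
= 6.1667


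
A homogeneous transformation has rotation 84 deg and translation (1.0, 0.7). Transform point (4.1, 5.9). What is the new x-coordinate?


x' = cos(theta)*px - sin(theta)*py + tx
= 0.1045*4.1 - 0.9945*5.9 + 1.0
= -4.4391


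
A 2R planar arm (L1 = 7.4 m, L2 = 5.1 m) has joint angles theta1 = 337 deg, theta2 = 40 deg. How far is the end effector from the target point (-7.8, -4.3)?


End effector via forward kinematics:
x = L1*cos(t1) + L2*cos(t1+t2) = 11.6889
y = L1*sin(t1) + L2*sin(t1+t2) = -1.4003
Distance to target:
d = sqrt((-7.8 - 11.6889)^2 + (-4.3 - -1.4003)^2)
= sqrt(379.8168 + 8.4082)
= 19.7034 m


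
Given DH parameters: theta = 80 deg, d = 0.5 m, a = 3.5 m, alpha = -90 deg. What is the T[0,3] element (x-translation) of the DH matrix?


T[0,3] = a * cos(theta)
= 3.5 * cos(80 deg)
= 3.5 * 0.1736
= 0.6078


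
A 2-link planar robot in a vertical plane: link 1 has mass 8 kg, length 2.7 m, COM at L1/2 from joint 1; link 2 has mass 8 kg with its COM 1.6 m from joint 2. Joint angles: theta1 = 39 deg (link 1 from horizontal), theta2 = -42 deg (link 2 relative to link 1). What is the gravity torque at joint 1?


Horizontal distance from joint 1 to link-1 COM:
  x_c1 = (L1/2)*cos(t1) = 1.35 * 0.7771 = 1.0491 m
Horizontal distance from joint 1 to link-2 COM:
  x_c2 = L1*cos(t1) + Lc2*cos(t1+t2)
       = 2.7*0.7771 + 1.6*0.9986 = 3.6961 m
tau1 = m1*g*x_c1 + m2*g*x_c2
     = 8*9.81*1.0491 + 8*9.81*3.6961
     = 82.3371 + 290.07
     = 372.4071 Nm


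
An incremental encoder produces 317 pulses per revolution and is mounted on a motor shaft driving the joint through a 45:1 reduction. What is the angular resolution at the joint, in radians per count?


counts per rev = 317
effective counts at joint = 317 * 45 = 14265
resolution = 2*pi / 14265
= 4.4046e-04 rad/count


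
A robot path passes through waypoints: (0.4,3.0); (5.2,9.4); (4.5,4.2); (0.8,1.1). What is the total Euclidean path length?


Segment lengths:
  seg1 = sqrt((4.8)^2 + (6.4)^2) = 8.0
  seg2 = sqrt((-0.7)^2 + (-5.2)^2) = 5.2469
  seg3 = sqrt((-3.7)^2 + (-3.1)^2) = 4.827
Total = 18.0739


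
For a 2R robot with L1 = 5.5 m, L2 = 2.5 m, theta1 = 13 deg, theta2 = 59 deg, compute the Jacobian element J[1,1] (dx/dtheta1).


J[1,1] = -L1*sin(t1) - L2*sin(t1+t2)
= -5.5*sin(13) - 2.5*sin(72)
= -3.6149


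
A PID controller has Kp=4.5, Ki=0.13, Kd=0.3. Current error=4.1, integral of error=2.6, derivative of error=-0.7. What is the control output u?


u = Kp*e + Ki*int(e) + Kd*de/dt
= 4.5*4.1 + 0.13*2.6 + 0.3*(-0.7)
= 18.45 + 0.338 + -0.21
= 18.578


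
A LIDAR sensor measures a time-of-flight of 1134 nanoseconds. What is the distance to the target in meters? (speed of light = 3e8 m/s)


tof = 1134 ns = 1.134e-06 s
dist = c * tof / 2
= 3e8 * 1.134e-06 / 2
= 170.1 m


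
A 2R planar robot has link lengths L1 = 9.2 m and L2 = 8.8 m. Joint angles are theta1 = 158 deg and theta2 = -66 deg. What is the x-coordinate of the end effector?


Convert angles to radians: theta1 = 2.7576, theta2 = -1.1519
x = L1*cos(theta1) + L2*cos(theta1+theta2)
x = -8.5301 + -0.3071
x = -8.8372


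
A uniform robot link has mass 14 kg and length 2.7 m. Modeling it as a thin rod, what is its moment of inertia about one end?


I = (1/3) * m * L^2
= (1/3) * 14 * 2.7^2
= 0.333333 * 14 * 7.29
= 34.02 kg*m^2


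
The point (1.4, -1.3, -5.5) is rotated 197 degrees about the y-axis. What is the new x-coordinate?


Rotation about y-axis: x' = x*cos(theta) + z*sin(theta)
= 1.4 * -0.9563 + -5.5 * -0.2924
= 0.2692


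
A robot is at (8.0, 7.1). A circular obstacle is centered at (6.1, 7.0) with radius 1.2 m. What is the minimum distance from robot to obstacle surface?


center_dist = sqrt((8.0-6.1)^2 + (7.1-7.0)^2)
= sqrt(3.61 + 0.01)
= 1.9026
min_dist = center_dist - radius = 1.9026 - 1.2 = 0.7026 m


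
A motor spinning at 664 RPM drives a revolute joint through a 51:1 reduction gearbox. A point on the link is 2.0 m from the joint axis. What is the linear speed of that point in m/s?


omega_motor = 664 * 2*pi/60 = 69.5339 rad/s
omega_joint = omega_motor / 51 = 1.3634 rad/s
v = omega_joint * r = 1.3634 * 2.0
= 2.7268 m/s


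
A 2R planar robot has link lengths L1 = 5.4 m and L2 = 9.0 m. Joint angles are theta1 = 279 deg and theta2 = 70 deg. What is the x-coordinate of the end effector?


Convert angles to radians: theta1 = 4.8695, theta2 = 1.2217
x = L1*cos(theta1) + L2*cos(theta1+theta2)
x = 0.8447 + 8.8346
x = 9.6794


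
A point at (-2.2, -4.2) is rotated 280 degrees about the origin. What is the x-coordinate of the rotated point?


x' = x*cos(theta) - y*sin(theta)
cos(280 deg) = 0.1736, sin(280 deg) = -0.9848
x' = -2.2 * 0.1736 - -4.2 * -0.9848
= -0.382 - 4.1362
= -4.5182


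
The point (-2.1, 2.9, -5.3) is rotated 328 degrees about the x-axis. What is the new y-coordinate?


Rotation about x-axis: y' = y*cos(theta) - z*sin(theta)
= 2.9 * 0.848 - -5.3 * -0.5299
= -0.3492


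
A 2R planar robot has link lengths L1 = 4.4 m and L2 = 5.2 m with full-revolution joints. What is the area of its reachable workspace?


r_max = L1 + L2 = 9.6 m
r_min = |L1 - L2| = 0.8 m
Area = pi*(r_max^2 - r_min^2)
= pi*(92.16 - 0.64)
= pi * 91.52
= 287.5186 m^2


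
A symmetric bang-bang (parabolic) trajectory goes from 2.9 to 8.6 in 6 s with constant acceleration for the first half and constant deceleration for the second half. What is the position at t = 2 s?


Symmetric rest-to-rest: each phase covers (pf-p0)/2 in time T/2. 0.5*a*(T/2)^2 = (pf-p0)/2 => a = 4*(pf-p0)/T^2
a = 4*(8.6-2.9)/6^2 = 0.6333
t = 2 is in the acceleration phase (t <= T/2).
p = p0 + 0.5*a*t^2 = 2.9 + 0.5*0.6333*2^2
= 4.1667


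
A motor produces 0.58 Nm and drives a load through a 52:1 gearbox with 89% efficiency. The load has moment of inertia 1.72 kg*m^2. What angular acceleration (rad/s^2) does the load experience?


tau_out = tau_motor * N * eta
= 0.58 * 52 * 0.89 = 26.8424 Nm
alpha = tau_out / I = 26.8424 / 1.72
= 15.606 rad/s^2


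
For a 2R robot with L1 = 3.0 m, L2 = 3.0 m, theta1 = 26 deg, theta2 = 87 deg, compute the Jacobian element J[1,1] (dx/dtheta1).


J[1,1] = -L1*sin(t1) - L2*sin(t1+t2)
= -3.0*sin(26) - 3.0*sin(113)
= -4.0766


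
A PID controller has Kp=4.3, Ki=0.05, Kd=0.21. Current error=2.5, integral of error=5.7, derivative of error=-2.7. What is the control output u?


u = Kp*e + Ki*int(e) + Kd*de/dt
= 4.3*2.5 + 0.05*5.7 + 0.21*(-2.7)
= 10.75 + 0.285 + -0.567
= 10.468


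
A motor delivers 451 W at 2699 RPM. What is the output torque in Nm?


omega = 2699 * 2*pi/60 = 282.6386 rad/s
tau = P / omega = 451 / 282.6386
= 1.5957 Nm


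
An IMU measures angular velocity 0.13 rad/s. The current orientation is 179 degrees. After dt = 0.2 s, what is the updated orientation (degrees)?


delta_theta = w * dt = 0.13 * 0.2 = 0.026 rad
= 1.4897 deg
theta_new = 179 + 1.4897 = 180.4897 deg


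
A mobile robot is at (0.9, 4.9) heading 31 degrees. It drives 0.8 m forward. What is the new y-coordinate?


y_new = y0 + d*sin(theta)
= 4.9 + 0.8*sin(31)
= 4.9 + 0.412
= 5.312


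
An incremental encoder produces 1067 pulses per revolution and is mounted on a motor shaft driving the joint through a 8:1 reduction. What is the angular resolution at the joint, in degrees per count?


counts per rev = 1067
effective counts at joint = 1067 * 8 = 8536
resolution = 360 / 8536
= 0.0422 deg/count


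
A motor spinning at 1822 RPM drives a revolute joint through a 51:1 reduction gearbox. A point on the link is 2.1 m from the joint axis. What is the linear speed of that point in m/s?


omega_motor = 1822 * 2*pi/60 = 190.7994 rad/s
omega_joint = omega_motor / 51 = 3.7412 rad/s
v = omega_joint * r = 3.7412 * 2.1
= 7.8564 m/s


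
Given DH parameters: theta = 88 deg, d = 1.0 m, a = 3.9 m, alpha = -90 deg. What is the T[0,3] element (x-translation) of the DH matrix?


T[0,3] = a * cos(theta)
= 3.9 * cos(88 deg)
= 3.9 * 0.0349
= 0.1361


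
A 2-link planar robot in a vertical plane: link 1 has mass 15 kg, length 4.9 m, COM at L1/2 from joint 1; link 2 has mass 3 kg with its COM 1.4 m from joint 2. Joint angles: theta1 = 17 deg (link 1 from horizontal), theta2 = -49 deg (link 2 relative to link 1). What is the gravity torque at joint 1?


Horizontal distance from joint 1 to link-1 COM:
  x_c1 = (L1/2)*cos(t1) = 2.45 * 0.9563 = 2.3429 m
Horizontal distance from joint 1 to link-2 COM:
  x_c2 = L1*cos(t1) + Lc2*cos(t1+t2)
       = 4.9*0.9563 + 1.4*0.848 = 5.8732 m
tau1 = m1*g*x_c1 + m2*g*x_c2
     = 15*9.81*2.3429 + 3*9.81*5.8732
     = 344.7646 + 172.8471
     = 517.6117 Nm


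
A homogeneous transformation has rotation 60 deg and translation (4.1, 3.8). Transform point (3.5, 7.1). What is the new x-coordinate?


x' = cos(theta)*px - sin(theta)*py + tx
= 0.5*3.5 - 0.866*7.1 + 4.1
= -0.2988


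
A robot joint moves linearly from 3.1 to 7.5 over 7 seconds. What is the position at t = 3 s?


s = t/T = 3/7 = 0.4286
p(t) = p0 + (pf-p0)*s
= 3.1 + (7.5 - 3.1) * 0.4286
= 4.9857


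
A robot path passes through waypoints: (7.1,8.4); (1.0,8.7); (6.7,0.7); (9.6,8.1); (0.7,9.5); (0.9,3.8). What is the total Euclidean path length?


Segment lengths:
  seg1 = sqrt((-6.1)^2 + (0.3)^2) = 6.1074
  seg2 = sqrt((5.7)^2 + (-8.0)^2) = 9.8229
  seg3 = sqrt((2.9)^2 + (7.4)^2) = 7.948
  seg4 = sqrt((-8.9)^2 + (1.4)^2) = 9.0094
  seg5 = sqrt((0.2)^2 + (-5.7)^2) = 5.7035
Total = 38.5912


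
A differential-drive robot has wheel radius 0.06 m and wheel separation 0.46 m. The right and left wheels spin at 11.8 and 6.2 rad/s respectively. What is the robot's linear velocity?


vR = r*wR = 0.06*11.8 = 0.708 m/s
vL = r*wL = 0.06*6.2 = 0.372 m/s
v = (vR+vL)/2 = 0.54 m/s
omega = (vR-vL)/L = 0.7304 rad/s
linear velocity = 0.54 m/s


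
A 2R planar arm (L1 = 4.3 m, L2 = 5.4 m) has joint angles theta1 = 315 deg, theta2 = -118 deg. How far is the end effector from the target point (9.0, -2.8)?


End effector via forward kinematics:
x = L1*cos(t1) + L2*cos(t1+t2) = -2.1235
y = L1*sin(t1) + L2*sin(t1+t2) = -4.6194
Distance to target:
d = sqrt((9.0 - -2.1235)^2 + (-2.8 - -4.6194)^2)
= sqrt(123.732 + 3.3101)
= 11.2713 m


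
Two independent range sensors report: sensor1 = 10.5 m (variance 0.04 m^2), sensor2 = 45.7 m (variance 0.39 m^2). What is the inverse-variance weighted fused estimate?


w1 = (1/var1) / (1/var1 + 1/var2)
   = 25.0 / (25.0 + 2.5641) = 0.907
w2 = 1 - w1 = 0.093
fused = w1*s1 + w2*s2 = 9.5233 + 4.2512
= 13.7744 m


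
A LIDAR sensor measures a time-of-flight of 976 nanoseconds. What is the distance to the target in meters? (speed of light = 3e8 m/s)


tof = 976 ns = 9.76e-07 s
dist = c * tof / 2
= 3e8 * 9.76e-07 / 2
= 146.4 m


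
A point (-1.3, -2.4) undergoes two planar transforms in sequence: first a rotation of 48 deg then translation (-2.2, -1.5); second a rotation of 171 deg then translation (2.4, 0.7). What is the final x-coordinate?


After transform 1:
x1 = cos(48)*-1.3 - sin(48)*-2.4 + -2.2 = -1.2863
y1 = sin(48)*-1.3 + cos(48)*-2.4 + -1.5 = -4.072
After transform 2:
x2 = cos(171)*-1.2863 - sin(171)*-4.072 + 2.4
= 4.3075


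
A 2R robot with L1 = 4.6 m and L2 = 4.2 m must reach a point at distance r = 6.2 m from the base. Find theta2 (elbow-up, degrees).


cos(theta2) = (r^2 - L1^2 - L2^2) / (2*L1*L2)
cos(theta2) = (38.44 - 21.16 - 17.64) / 38.64
cos(theta2) = -0.009317
theta2 = 90.5338 degrees


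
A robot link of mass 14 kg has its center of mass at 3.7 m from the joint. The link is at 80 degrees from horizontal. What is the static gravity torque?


tau = m*g*L*cos(angle)
= 14 * 9.81 * 3.7 * cos(80 deg)
= 14 * 9.81 * 3.7 * 0.1736
= 88.2407 Nm


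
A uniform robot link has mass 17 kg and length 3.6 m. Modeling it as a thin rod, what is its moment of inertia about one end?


I = (1/3) * m * L^2
= (1/3) * 17 * 3.6^2
= 0.333333 * 17 * 12.96
= 73.44 kg*m^2


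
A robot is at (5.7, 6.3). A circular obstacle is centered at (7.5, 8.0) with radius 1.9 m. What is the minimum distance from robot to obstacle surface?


center_dist = sqrt((5.7-7.5)^2 + (6.3-8.0)^2)
= sqrt(3.24 + 2.89)
= 2.4759
min_dist = center_dist - radius = 2.4759 - 1.9 = 0.5759 m


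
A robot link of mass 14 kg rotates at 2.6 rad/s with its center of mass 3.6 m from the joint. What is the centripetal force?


F = m * omega^2 * r
= 14 * 2.6^2 * 3.6
= 14 * 6.76 * 3.6
= 340.704 N


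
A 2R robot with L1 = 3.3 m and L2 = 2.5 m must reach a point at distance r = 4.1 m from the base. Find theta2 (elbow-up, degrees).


cos(theta2) = (r^2 - L1^2 - L2^2) / (2*L1*L2)
cos(theta2) = (16.81 - 10.89 - 6.25) / 16.5
cos(theta2) = -0.02
theta2 = 91.146 degrees


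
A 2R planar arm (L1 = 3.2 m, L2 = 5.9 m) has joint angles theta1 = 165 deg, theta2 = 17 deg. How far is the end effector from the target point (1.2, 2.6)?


End effector via forward kinematics:
x = L1*cos(t1) + L2*cos(t1+t2) = -8.9874
y = L1*sin(t1) + L2*sin(t1+t2) = 0.6223
Distance to target:
d = sqrt((1.2 - -8.9874)^2 + (2.6 - 0.6223)^2)
= sqrt(103.7825 + 3.9112)
= 10.3776 m


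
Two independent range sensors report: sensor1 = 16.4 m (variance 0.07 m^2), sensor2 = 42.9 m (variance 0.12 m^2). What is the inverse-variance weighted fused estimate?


w1 = (1/var1) / (1/var1 + 1/var2)
   = 14.2857 / (14.2857 + 8.3333) = 0.6316
w2 = 1 - w1 = 0.3684
fused = w1*s1 + w2*s2 = 10.3579 + 15.8053
= 26.1632 m


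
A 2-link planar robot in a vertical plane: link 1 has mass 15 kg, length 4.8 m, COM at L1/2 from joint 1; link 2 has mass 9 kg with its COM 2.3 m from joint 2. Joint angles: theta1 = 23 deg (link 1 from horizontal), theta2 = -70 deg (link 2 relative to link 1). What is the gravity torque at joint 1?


Horizontal distance from joint 1 to link-1 COM:
  x_c1 = (L1/2)*cos(t1) = 2.4 * 0.9205 = 2.2092 m
Horizontal distance from joint 1 to link-2 COM:
  x_c2 = L1*cos(t1) + Lc2*cos(t1+t2)
       = 4.8*0.9205 + 2.3*0.682 = 5.987 m
tau1 = m1*g*x_c1 + m2*g*x_c2
     = 15*9.81*2.2092 + 9*9.81*5.987
     = 325.0855 + 528.594
     = 853.6794 Nm


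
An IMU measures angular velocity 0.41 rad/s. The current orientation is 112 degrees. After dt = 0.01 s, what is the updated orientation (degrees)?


delta_theta = w * dt = 0.41 * 0.01 = 0.0041 rad
= 0.2349 deg
theta_new = 112 + 0.2349 = 112.2349 deg
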